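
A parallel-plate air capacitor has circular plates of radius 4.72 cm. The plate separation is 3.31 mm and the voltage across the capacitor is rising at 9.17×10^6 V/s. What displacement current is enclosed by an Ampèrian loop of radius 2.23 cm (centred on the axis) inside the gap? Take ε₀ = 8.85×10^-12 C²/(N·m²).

3.83×10^-5 A

I_d = C dV/dt with C = ε₀πR²/d = 1.871×10^-11 F, so I_d = (1.871×10^-11)(9.17×10^6) = 1.716×10^-4 A.
The field is uniform, so I_d,enc = I_d (r/R)² = (1.716×10^-4)(2.23/4.72)² = 3.83×10^-5 A.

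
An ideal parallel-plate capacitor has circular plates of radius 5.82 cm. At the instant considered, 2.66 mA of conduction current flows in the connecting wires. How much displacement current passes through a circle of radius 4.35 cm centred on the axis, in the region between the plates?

Between the plates the displacement current equals the wire current: I_d = 2.66 mA = 2.66×10^-3 A.
The field is uniform, so I_d,enc = I_d (r/R)² = (2.66×10^-3)(4.35/5.82)² = 1.49×10^-3 A.

1.49×10^-3 A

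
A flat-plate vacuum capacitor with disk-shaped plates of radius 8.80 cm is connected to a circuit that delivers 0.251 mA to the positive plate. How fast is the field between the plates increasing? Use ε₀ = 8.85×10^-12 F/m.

1.17×10^9 V/(m·s)

Charge continuity gives I_d = I = 2.51×10^-4 A between the plates.
Inverting I_d = ε₀ A dE/dt gives dE/dt = 2.51×10^-4 / (8.85×10^-12 · 0.02433) = 1.17×10^9 V/(m·s).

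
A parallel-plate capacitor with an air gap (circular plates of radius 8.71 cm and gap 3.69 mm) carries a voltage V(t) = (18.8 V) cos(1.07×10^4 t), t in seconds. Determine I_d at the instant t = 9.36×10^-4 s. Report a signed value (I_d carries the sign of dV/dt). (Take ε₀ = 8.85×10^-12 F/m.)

dV/dt = (18.8)(1.07×10^4)·−sin(10.0152) = 1.120×10^5 V/s.
I_d = C dV/dt with C = ε₀A/d = (8.85×10^-12)(0.02383)/(3.69×10^-3) = 5.715×10^-11 F, so I_d = (5.715×10^-11)(1.120×10^5) = 6.40×10^-6 A.

6.40×10^-6 A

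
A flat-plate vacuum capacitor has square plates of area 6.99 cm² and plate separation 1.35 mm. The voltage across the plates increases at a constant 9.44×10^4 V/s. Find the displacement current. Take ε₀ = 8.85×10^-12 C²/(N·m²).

4.33×10^-7 A

C = ε₀A/d = (8.85×10^-12)(6.99×10^-4)/(1.35×10^-3) = 4.582×10^-12 F.
I_d = C dV/dt = (4.582×10^-12)(9.44×10^4) = 4.33×10^-7 A.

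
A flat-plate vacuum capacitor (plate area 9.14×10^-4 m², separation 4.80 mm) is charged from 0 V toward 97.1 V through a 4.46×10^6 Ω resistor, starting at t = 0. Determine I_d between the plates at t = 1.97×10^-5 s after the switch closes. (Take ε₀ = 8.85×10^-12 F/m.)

1.58×10^-6 A

C = ε₀A/d = (8.85×10^-12)(9.14×10^-4)/(4.80×10^-3) = 1.685×10^-12 F and τ = RC = 7.515×10^-6 s. I_d in the gap equals the RC charging current.
I_d(t) = (V₀/R) e^(−t/τ) = 2.177×10^-5 · e^(−2.621) = 1.58×10^-6 A.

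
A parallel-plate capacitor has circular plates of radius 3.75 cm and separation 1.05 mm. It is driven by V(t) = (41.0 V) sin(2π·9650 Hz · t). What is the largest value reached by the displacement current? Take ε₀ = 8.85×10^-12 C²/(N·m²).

C = ε₀A/d = (8.85×10^-12)(4.418×10^-3)/(1.05×10^-3) = 3.724×10^-11 F; ω = 2πf = 6.063×10^4 rad/s.
I_d = C dV/dt, so |I_d|_max = C V₀ ω = (3.724×10^-11)(41.0)(6.063×10^4) = 9.26×10^-5 A.

9.26×10^-5 A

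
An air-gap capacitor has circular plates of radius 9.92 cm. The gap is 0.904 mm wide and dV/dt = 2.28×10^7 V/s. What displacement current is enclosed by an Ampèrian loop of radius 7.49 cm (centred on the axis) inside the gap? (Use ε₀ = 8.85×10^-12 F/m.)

3.93×10^-3 A

With E = V/d, dE/dt = 2.522×10^10 V/(m·s) and πR² = 0.03092 m², giving I_d = ε₀ πR² dE/dt = 6.901×10^-3 A.
The field is uniform, so I_d,enc = I_d (r/R)² = (6.901×10^-3)(7.49/9.92)² = 3.93×10^-3 A.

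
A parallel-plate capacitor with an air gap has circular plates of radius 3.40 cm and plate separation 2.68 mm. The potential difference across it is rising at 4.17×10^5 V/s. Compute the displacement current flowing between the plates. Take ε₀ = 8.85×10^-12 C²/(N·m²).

5.00×10^-6 A

The field between the plates is E = V/d, so dE/dt = (4.17×10^5)/(2.68×10^-3 m) = 1.556×10^8 V/(m·s).
I_d = ε₀ A (dE/dt) = (8.85×10^-12)(3.632×10^-3)(1.556×10^8) = 5.00×10^-6 A.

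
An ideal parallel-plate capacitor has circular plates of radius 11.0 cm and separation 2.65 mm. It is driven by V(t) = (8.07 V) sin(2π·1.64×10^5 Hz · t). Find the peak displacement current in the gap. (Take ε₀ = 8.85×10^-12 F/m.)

(dE/dt)_max = V₀ω/d = 3.137×10^9 V/(m·s); ω = 2πf = 1.030×10^6 rad/s.
I_d,max = ε₀ A (dE/dt)_max = (8.85×10^-12)(0.03801)(3.137×10^9) = 1.06×10^-3 A.

1.06×10^-3 A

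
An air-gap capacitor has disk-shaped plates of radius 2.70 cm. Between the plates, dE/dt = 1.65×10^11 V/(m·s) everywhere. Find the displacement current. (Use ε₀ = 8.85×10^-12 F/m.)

3.34×10^-3 A

I_d = ε₀ A (dE/dt) = (8.85×10^-12)(2.290×10^-3 m²)(1.65×10^11) = 3.34×10^-3 A.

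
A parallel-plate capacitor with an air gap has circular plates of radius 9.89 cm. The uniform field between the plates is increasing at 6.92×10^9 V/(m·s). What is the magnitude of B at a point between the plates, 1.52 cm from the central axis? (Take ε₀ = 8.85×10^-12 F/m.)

I_d = ε₀ dΦ_E/dt = ε₀ πR² (dE/dt) = (8.85×10^-12)(0.03073)(6.92×10^9) = 1.882×10^-3 A through the full plate area.
For r < R the Ampère–Maxwell law gives B(2πr) = μ₀ I_d (r²/R²), so B = μ₀ I_d r/(2πR²) = (4π×10^-7)(1.882×10^-3)(0.0152)/(2π·0.0989²) = 5.85×10^-10 T.

5.85×10^-10 T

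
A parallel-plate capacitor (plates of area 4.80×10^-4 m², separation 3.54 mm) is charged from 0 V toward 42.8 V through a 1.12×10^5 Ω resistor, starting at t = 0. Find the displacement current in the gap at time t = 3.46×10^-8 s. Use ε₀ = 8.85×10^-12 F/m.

2.95×10^-4 A

C = ε₀A/d = (8.85×10^-12)(4.80×10^-4)/(3.54×10^-3) = 1.200×10^-12 F, so τ = RC = 1.344×10^-7 s.
The conduction current is I(t) = (V₀/R) e^(−t/τ), and the displacement current between the plates equals it.
t/τ = 0.2574; I_d = (42.8/1.12×10^5) · e^(−0.2574) = (3.821×10^-4)(0.7731) = 2.95×10^-4 A.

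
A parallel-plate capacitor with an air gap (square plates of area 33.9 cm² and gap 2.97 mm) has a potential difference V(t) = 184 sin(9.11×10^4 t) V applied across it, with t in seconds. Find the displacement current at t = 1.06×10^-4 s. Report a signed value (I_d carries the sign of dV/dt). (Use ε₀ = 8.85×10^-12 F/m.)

-1.65×10^-4 A

dV/dt = (184)(9.11×10^4)·cos(9.6566) = -1.631×10^7 V/s.
I_d = C dV/dt with C = ε₀A/d = (8.85×10^-12)(3.39×10^-3)/(2.97×10^-3) = 1.010×10^-11 F, so I_d = (1.010×10^-11)(-1.631×10^7) = -1.65×10^-4 A.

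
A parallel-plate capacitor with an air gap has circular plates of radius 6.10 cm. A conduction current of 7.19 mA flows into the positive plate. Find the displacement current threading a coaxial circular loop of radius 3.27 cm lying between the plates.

No conduction current crosses the gap, so I_d there equals the 7.19×10^-3 A in the leads.
Since J_d is uniform, the enclosed fraction is (r/R)² = 0.2874, giving I_d,enc = 2.07×10^-3 A.

2.07×10^-3 A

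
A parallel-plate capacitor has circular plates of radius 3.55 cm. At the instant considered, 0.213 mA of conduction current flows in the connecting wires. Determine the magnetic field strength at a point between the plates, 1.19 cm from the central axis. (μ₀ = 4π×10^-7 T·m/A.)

No conduction current crosses the gap, so I_d there equals the 2.13×10^-4 A in the leads.
For r < R the Ampère–Maxwell law gives B(2πr) = μ₀ I_d (r²/R²), so B = μ₀ I_d r/(2πR²) = (4π×10^-7)(2.13×10^-4)(0.0119)/(2π·0.0355²) = 4.02×10^-10 T.

4.02×10^-10 T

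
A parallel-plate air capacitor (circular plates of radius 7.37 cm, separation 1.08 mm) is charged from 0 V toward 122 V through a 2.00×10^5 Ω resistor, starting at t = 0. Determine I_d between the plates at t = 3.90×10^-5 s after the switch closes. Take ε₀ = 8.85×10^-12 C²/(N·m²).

With C = ε₀A/d = (8.85×10^-12)(0.01706)/(1.08×10^-3) = 1.398×10^-10 F, the time constant is τ = RC = 2.796×10^-5 s, so t/τ = 1.395 and e^(−t/τ) = 0.2478.
I_d = I_cond = (V₀/R) e^(−t/τ) = (6.100×10^-4)(0.2478) = 1.51×10^-4 A.

1.51×10^-4 A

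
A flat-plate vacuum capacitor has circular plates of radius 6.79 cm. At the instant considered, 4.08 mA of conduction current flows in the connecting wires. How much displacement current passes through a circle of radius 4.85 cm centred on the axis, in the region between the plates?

2.08×10^-3 A

Between the plates the displacement current equals the wire current: I_d = 4.08 mA = 4.08×10^-3 A.
Since J_d is uniform, the enclosed fraction is (r/R)² = 0.5102, giving I_d,enc = 2.08×10^-3 A.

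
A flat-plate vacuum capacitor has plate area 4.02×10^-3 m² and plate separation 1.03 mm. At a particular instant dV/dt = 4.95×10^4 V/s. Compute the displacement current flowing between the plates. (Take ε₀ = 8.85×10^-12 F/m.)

C = ε₀A/d = (8.85×10^-12)(4.02×10^-3)/(1.03×10^-3) = 3.454×10^-11 F.
I_d = C dV/dt = (3.454×10^-11)(4.95×10^4) = 1.71×10^-6 A.

1.71×10^-6 A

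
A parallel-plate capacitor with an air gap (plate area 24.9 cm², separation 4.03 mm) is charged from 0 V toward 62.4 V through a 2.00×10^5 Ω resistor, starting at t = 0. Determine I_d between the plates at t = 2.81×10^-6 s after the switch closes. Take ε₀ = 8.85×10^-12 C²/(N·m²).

C = ε₀A/d = (8.85×10^-12)(2.49×10^-3)/(4.03×10^-3) = 5.468×10^-12 F and τ = RC = 1.094×10^-6 s. I_d in the gap equals the RC charging current.
I_d(t) = (V₀/R) e^(−t/τ) = 3.120×10^-4 · e^(−2.569) = 2.39×10^-5 A.

2.39×10^-5 A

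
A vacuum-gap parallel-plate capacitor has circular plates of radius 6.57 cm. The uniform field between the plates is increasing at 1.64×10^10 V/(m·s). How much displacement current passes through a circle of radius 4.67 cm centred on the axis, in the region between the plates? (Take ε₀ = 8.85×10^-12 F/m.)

9.94×10^-4 A

Total displacement current: I_d = ε₀(πR²)(dE/dt) = (8.85×10^-12)(0.01356)(1.64×10^10) = 1.968×10^-3 A.
Since J_d is uniform, the enclosed fraction is (r/R)² = 0.5052, giving I_d,enc = 9.94×10^-4 A.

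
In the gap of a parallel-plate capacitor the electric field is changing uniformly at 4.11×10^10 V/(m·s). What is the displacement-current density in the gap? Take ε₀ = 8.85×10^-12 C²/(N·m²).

J_d = ε₀ dE/dt = (8.85×10^-12)(4.11×10^10) = 0.364 A/m².

0.364 A/m²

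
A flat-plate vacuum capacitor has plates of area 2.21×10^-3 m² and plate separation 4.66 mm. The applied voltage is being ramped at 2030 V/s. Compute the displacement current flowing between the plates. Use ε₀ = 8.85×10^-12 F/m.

8.52×10^-9 A

C = ε₀A/d = (8.85×10^-12)(2.21×10^-3)/(4.66×10^-3) = 4.197×10^-12 F.
I_d = C dV/dt = (4.197×10^-12)(2030) = 8.52×10^-9 A.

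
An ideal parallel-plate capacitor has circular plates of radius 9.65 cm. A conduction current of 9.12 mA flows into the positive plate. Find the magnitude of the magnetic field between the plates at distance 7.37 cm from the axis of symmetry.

1.44×10^-8 T

Between the plates the displacement current equals the wire current: I_d = 9.12 mA = 9.12×10^-3 A.
For r < R the Ampère–Maxwell law gives B(2πr) = μ₀ I_d (r²/R²), so B = μ₀ I_d r/(2πR²) = (4π×10^-7)(9.12×10^-3)(0.0737)/(2π·0.0965²) = 1.44×10^-8 T.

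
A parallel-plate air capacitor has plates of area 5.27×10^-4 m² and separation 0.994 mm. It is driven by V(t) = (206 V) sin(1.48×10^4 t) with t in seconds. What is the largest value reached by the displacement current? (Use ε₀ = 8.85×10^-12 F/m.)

C = ε₀A/d = (8.85×10^-12)(5.27×10^-4)/(9.94×10^-4) = 4.692×10^-12 F; ω = 1.48×10^4 rad/s.
I_d = C dV/dt, so |I_d|_max = C V₀ ω = (4.692×10^-12)(206)(1.48×10^4) = 1.43×10^-5 A.

1.43×10^-5 A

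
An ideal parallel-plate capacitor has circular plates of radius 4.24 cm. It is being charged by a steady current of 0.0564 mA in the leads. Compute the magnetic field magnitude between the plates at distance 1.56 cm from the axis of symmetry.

9.79×10^-11 T

By continuity the displacement current in the gap matches the conduction current: I_d = 5.64×10^-5 A.
An Ampèrian loop of radius r encloses a fraction (r/R)² of I_d. Then B·2πr = μ₀ I_d (r/R)², giving B = μ₀ I_d r/(2πR²) = 9.79×10^-11 T.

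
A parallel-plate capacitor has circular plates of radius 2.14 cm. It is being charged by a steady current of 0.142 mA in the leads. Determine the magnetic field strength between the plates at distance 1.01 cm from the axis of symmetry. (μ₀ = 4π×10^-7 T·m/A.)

By continuity the displacement current in the gap matches the conduction current: I_d = 1.42×10^-4 A.
∮B·dl = μ₀ I_d,enc with I_d,enc = I_d r²/R² = 3.163×10^-5 A; so B = μ₀ I_d,enc/(2πr) = 6.26×10^-10 T.

6.26×10^-10 T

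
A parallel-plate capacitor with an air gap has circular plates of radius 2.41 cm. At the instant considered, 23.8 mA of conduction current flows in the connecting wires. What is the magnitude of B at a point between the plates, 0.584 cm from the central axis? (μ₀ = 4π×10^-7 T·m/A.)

By continuity the displacement current in the gap matches the conduction current: I_d = 0.0238 A.
An Ampèrian loop of radius r encloses a fraction (r/R)² of I_d. Then B·2πr = μ₀ I_d (r/R)², giving B = μ₀ I_d r/(2πR²) = 4.79×10^-8 T.

4.79×10^-8 T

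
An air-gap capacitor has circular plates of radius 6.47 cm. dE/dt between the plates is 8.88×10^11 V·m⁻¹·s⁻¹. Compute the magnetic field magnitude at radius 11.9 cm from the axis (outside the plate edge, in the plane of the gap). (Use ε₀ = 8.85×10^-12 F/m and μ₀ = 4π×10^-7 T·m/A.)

Through the whole plate area (πR² = 0.01315 m²), I_d = ε₀ πR² dE/dt = 0.1033 A.
Outside the plates the loop encloses all of I_d, so B·2πr = μ₀ I_d and B = 1.74×10^-7 T.

1.74×10^-7 T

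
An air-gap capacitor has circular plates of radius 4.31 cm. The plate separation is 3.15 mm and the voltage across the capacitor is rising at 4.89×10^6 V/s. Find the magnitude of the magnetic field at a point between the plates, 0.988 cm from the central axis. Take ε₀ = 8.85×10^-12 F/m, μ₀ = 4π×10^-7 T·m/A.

I_d = C dV/dt with C = ε₀πR²/d = 1.640×10^-11 F, so I_d = (1.640×10^-11)(4.89×10^6) = 8.020×10^-5 A.
An Ampèrian loop of radius r encloses a fraction (r/R)² of I_d. Then B·2πr = μ₀ I_d (r/R)², giving B = μ₀ I_d r/(2πR²) = 8.53×10^-11 T.

8.53×10^-11 T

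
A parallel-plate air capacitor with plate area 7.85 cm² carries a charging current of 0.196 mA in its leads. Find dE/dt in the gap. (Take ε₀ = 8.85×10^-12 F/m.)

2.82×10^10 V/(m·s)

The displacement current between the plates equals the conduction current, I_d = 0.196 mA.
Then dE/dt = I_d/(ε₀A) = 2.82×10^10 V/(m·s).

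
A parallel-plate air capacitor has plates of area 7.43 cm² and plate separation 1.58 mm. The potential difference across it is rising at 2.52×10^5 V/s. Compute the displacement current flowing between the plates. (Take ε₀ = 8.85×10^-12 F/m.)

1.05×10^-6 A

The field between the plates is E = V/d, so dE/dt = (2.52×10^5)/(1.58×10^-3 m) = 1.595×10^8 V/(m·s).
I_d = ε₀ A (dE/dt) = (8.85×10^-12)(7.43×10^-4)(1.595×10^8) = 1.05×10^-6 A.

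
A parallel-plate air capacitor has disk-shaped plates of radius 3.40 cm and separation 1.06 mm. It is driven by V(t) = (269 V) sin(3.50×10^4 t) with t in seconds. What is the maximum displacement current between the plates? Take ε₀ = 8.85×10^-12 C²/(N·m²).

The displacement current equals the conduction current C dV/dt, which peaks at C V₀ ω.
With C = ε₀A/d = (8.85×10^-12)(3.632×10^-3)/(1.06×10^-3) = 3.032×10^-11 F and ω = 3.50×10^4 rad/s, I_d,max = (3.032×10^-11)(269)(3.50×10^4) = 2.85×10^-4 A.

2.85×10^-4 A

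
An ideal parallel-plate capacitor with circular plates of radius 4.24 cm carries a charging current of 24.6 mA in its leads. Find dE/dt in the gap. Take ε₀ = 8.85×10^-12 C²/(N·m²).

4.92×10^11 V/(m·s)

By continuity, I_d in the gap equals the 24.6 mA flowing in the wire.
Then dE/dt = I_d/(ε₀A) = 4.92×10^11 V/(m·s).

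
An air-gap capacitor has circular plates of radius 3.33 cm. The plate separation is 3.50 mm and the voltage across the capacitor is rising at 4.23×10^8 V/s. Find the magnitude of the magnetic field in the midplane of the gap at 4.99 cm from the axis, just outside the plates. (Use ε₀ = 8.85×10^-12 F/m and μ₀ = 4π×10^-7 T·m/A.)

1.49×10^-8 T

With E = V/d, dE/dt = 1.209×10^11 V/(m·s) and πR² = 3.484×10^-3 m², giving I_d = ε₀ πR² dE/dt = 3.728×10^-3 A.
For r ≥ R the full I_d is enclosed: B = μ₀ I_d/(2πr) = (4π×10^-7)(3.728×10^-3)/(2π·0.0499) = 1.49×10^-8 T.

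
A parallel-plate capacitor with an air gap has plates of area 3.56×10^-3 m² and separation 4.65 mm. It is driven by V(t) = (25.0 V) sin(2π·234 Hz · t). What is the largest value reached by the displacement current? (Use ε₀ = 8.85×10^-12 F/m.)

(dE/dt)_max = V₀ω/d = 7.903×10^6 V/(m·s); ω = 2πf = 1470 rad/s.
I_d,max = ε₀ A (dE/dt)_max = (8.85×10^-12)(3.56×10^-3)(7.903×10^6) = 2.49×10^-7 A.

2.49×10^-7 A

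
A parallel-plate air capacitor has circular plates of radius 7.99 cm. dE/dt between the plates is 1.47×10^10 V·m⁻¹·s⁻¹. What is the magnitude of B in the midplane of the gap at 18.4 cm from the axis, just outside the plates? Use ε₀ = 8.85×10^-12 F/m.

Total displacement current: I_d = ε₀(πR²)(dE/dt) = (8.85×10^-12)(0.02006)(1.47×10^10) = 2.610×10^-3 A.
Outside the plates the loop encloses all of I_d, so B·2πr = μ₀ I_d and B = 2.84×10^-9 T.

2.84×10^-9 T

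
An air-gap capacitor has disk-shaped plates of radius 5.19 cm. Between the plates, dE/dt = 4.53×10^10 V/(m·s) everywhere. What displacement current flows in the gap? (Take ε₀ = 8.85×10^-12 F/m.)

The displacement current is ε₀ times dΦ_E/dt = ε₀ A dE/dt = (8.85×10^-12)(8.462×10^-3)(4.53×10^10) = 3.39×10^-3 A.

3.39×10^-3 A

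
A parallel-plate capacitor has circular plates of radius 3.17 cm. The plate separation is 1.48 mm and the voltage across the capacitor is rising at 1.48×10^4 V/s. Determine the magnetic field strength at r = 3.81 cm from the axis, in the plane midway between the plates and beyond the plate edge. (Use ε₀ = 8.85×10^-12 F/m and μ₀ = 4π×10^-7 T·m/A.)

I_d = C dV/dt with C = ε₀πR²/d = 1.888×10^-11 F, so I_d = (1.888×10^-11)(1.48×10^4) = 2.794×10^-7 A.
With r > R the enclosed displacement current is the full I_d; B = μ₀ I_d / (2πr) = 1.47×10^-12 T.

1.47×10^-12 T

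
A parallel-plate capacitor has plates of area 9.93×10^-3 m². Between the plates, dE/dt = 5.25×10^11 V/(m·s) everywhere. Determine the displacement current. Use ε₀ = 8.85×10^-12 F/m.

0.0461 A

With a uniform field, Φ_E = EA, so I_d = ε₀ A dE/dt = 0.0461 A.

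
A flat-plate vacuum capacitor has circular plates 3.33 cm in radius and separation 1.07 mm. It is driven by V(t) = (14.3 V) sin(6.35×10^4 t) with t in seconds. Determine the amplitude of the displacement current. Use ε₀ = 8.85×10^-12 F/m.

2.62×10^-5 A

(dE/dt)_max = V₀ω/d = 8.486×10^8 V/(m·s); ω = 6.35×10^4 rad/s.
I_d,max = ε₀ A (dE/dt)_max = (8.85×10^-12)(3.484×10^-3)(8.486×10^8) = 2.62×10^-5 A.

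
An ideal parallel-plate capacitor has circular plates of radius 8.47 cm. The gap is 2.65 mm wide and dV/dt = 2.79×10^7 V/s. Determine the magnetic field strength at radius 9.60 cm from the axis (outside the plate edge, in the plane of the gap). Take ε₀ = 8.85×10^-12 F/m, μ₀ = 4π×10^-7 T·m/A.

I_d = C dV/dt with C = ε₀πR²/d = 7.528×10^-11 F, so I_d = (7.528×10^-11)(2.79×10^7) = 2.100×10^-3 A.
For r ≥ R the full I_d is enclosed: B = μ₀ I_d/(2πr) = (4π×10^-7)(2.100×10^-3)/(2π·0.0960) = 4.37×10^-9 T.

4.37×10^-9 T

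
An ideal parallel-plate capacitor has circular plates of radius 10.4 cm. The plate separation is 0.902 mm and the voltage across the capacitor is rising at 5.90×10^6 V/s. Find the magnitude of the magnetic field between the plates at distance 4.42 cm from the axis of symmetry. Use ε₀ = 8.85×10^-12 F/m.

With E = V/d, dE/dt = 6.541×10^9 V/(m·s) and πR² = 0.03398 m², giving I_d = ε₀ πR² dE/dt = 1.967×10^-3 A.
An Ampèrian loop of radius r encloses a fraction (r/R)² of I_d. Then B·2πr = μ₀ I_d (r/R)², giving B = μ₀ I_d r/(2πR²) = 1.61×10^-9 T.

1.61×10^-9 T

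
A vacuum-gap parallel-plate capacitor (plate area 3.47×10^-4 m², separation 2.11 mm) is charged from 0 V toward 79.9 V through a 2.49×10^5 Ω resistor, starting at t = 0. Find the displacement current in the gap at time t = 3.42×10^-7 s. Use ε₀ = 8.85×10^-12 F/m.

With C = ε₀A/d = (8.85×10^-12)(3.47×10^-4)/(2.11×10^-3) = 1.455×10^-12 F, the time constant is τ = RC = 3.623×10^-7 s, so t/τ = 0.9440 and e^(−t/τ) = 0.3891.
I_d = I_cond = (V₀/R) e^(−t/τ) = (3.209×10^-4)(0.3891) = 1.25×10^-4 A.

1.25×10^-4 A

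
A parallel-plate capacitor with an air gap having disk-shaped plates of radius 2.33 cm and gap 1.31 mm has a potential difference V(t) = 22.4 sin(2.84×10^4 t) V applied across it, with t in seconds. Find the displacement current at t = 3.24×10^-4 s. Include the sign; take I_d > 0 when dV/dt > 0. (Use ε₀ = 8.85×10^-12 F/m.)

C = ε₀A/d = (8.85×10^-12)(1.706×10^-3)/(1.31×10^-3) = 1.153×10^-11 F. dV/dt = V₀ω·cos(ωt); at ωt = 9.2016 rad this factor is -0.9752.
I_d = C dV/dt = (1.153×10^-11)(22.4)(2.84×10^4)(-0.9752) = -7.15×10^-6 A.

-7.15×10^-6 A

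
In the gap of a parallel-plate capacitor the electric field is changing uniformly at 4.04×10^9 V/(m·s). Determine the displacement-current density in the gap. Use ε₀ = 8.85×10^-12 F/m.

The displacement-current density is ε₀ ∂E/∂t = (8.85×10^-12)(4.04×10^9) = 0.0358 A/m².

0.0358 A/m²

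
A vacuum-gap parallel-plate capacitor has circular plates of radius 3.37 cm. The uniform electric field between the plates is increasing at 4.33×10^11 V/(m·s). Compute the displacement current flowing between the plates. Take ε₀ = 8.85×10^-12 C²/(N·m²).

0.0137 A

I_d = ε₀ A (dE/dt) = (8.85×10^-12)(3.568×10^-3 m²)(4.33×10^11) = 0.0137 A.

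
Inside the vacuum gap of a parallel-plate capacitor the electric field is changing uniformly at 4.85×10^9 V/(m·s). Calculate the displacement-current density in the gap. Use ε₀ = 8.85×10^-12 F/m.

The displacement-current density is ε₀ ∂E/∂t = (8.85×10^-12)(4.85×10^9) = 0.0429 A/m².

0.0429 A/m²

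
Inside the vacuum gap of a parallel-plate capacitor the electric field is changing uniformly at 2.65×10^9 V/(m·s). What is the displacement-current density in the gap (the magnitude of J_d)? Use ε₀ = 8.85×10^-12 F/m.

0.0235 A/m²

J_d = ε₀ dE/dt = (8.85×10^-12)(2.65×10^9) = 0.0235 A/m².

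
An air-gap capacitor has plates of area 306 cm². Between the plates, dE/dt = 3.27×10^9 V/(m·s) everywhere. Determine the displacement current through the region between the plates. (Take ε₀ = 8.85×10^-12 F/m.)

8.86×10^-4 A

The displacement current is ε₀ times dΦ_E/dt = ε₀ A dE/dt = (8.85×10^-12)(0.0306)(3.27×10^9) = 8.86×10^-4 A.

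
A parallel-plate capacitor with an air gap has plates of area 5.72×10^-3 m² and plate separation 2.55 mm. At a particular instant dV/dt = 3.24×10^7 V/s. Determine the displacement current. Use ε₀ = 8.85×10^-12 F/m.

6.43×10^-4 A

The field between the plates is E = V/d, so dE/dt = (3.24×10^7)/(2.55×10^-3 m) = 1.271×10^10 V/(m·s).
I_d = ε₀ A (dE/dt) = (8.85×10^-12)(5.72×10^-3)(1.271×10^10) = 6.43×10^-4 A.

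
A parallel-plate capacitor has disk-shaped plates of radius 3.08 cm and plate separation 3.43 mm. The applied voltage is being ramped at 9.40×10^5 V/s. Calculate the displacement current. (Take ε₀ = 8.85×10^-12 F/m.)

C = ε₀A/d = (8.85×10^-12)(2.980×10^-3)/(3.43×10^-3) = 7.689×10^-12 F.
I_d = C dV/dt = (7.689×10^-12)(9.40×10^5) = 7.23×10^-6 A.

7.23×10^-6 A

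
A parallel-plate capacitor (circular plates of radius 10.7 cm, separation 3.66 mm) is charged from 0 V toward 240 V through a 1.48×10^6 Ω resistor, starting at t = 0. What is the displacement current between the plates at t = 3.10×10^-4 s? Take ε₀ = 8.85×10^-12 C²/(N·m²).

With C = ε₀A/d = (8.85×10^-12)(0.03597)/(3.66×10^-3) = 8.698×10^-11 F, the time constant is τ = RC = 1.287×10^-4 s, so t/τ = 2.409 and e^(−t/τ) = 0.08991.
I_d = I_cond = (V₀/R) e^(−t/τ) = (1.622×10^-4)(0.08991) = 1.46×10^-5 A.

1.46×10^-5 A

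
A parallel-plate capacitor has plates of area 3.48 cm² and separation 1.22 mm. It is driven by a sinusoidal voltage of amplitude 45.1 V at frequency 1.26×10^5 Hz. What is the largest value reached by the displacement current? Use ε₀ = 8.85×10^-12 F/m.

9.01×10^-5 A

The displacement current equals the conduction current C dV/dt, which peaks at C V₀ ω.
With C = ε₀A/d = (8.85×10^-12)(3.48×10^-4)/(1.22×10^-3) = 2.524×10^-12 F and ω = 2πf = 7.917×10^5 rad/s, I_d,max = (2.524×10^-12)(45.1)(7.917×10^5) = 9.01×10^-5 A.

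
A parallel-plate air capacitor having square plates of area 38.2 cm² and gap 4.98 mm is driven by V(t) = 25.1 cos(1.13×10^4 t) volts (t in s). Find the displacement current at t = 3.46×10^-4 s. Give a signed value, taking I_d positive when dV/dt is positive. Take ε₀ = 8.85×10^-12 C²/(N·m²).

dV/dt = (25.1)(1.13×10^4)·−sin(3.9098) = 1.971×10^5 V/s.
I_d = C dV/dt with C = ε₀A/d = (8.85×10^-12)(3.82×10^-3)/(4.98×10^-3) = 6.789×10^-12 F, so I_d = (6.789×10^-12)(1.971×10^5) = 1.34×10^-6 A.

1.34×10^-6 A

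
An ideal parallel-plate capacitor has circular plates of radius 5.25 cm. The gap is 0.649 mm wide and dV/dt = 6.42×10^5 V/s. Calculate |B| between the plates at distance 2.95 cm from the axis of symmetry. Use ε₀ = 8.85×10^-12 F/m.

1.62×10^-10 T

I_d = C dV/dt with C = ε₀πR²/d = 1.181×10^-10 F, so I_d = (1.181×10^-10)(6.42×10^5) = 7.582×10^-5 A.
For r < R the Ampère–Maxwell law gives B(2πr) = μ₀ I_d (r²/R²), so B = μ₀ I_d r/(2πR²) = (4π×10^-7)(7.582×10^-5)(0.0295)/(2π·0.0525²) = 1.62×10^-10 T.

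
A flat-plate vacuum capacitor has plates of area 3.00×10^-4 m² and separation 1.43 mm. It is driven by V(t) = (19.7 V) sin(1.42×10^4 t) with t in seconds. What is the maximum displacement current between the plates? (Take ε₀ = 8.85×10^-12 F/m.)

(dE/dt)_max = V₀ω/d = 1.956×10^8 V/(m·s); ω = 1.42×10^4 rad/s.
I_d,max = ε₀ A (dE/dt)_max = (8.85×10^-12)(3.00×10^-4)(1.956×10^8) = 5.19×10^-7 A.

5.19×10^-7 A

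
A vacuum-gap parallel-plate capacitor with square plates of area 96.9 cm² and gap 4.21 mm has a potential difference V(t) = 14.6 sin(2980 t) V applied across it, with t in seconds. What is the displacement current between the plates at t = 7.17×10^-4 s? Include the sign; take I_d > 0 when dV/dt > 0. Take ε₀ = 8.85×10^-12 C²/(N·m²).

dV/dt = (14.6)(2980)·cos(2.13666) = -2.333×10^4 V/s.
I_d = C dV/dt with C = ε₀A/d = (8.85×10^-12)(9.69×10^-3)/(4.21×10^-3) = 2.037×10^-11 F, so I_d = (2.037×10^-11)(-2.333×10^4) = -4.75×10^-7 A.

-4.75×10^-7 A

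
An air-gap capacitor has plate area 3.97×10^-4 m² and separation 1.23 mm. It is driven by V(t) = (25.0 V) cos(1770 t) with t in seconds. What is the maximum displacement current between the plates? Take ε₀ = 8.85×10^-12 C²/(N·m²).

1.26×10^-7 A

C = ε₀A/d = (8.85×10^-12)(3.97×10^-4)/(1.23×10^-3) = 2.856×10^-12 F; ω = 1770 rad/s.
I_d = C dV/dt, so |I_d|_max = C V₀ ω = (2.856×10^-12)(25.0)(1770) = 1.26×10^-7 A.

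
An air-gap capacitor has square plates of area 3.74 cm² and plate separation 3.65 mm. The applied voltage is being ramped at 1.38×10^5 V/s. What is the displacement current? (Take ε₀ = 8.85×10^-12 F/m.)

The displacement current equals the charging current C dV/dt. With C = ε₀A/d = (8.85×10^-12)(3.74×10^-4)/(3.65×10^-3) = 9.068×10^-13 F, I_d = (9.068×10^-13)(1.38×10^5) = 1.25×10^-7 A.

1.25×10^-7 A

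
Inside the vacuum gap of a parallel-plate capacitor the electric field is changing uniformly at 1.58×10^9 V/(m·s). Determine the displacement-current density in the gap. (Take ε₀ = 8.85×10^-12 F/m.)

0.0140 A/m²

J_d = ε₀ ∂E/∂t, so J_d = 0.0140 A/m².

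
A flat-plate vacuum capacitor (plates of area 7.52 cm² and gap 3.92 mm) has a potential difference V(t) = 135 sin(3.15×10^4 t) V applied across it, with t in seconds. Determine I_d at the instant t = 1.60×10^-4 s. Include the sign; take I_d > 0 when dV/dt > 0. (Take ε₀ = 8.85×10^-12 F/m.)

2.32×10^-6 A

dE/dt = (V₀ω/d)·cos(ωt) with ωt = 5.04 rad: (135)(3.15×10^4)(0.3218)/(3.92×10^-3) = 3.491×10^8 V/(m·s).
I_d = ε₀ A dE/dt = (8.85×10^-12)(7.52×10^-4)(3.491×10^8) = 2.32×10^-6 A.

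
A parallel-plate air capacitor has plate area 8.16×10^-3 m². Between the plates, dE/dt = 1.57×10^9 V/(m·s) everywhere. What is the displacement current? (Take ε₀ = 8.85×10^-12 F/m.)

I_d = ε₀ A (dE/dt) = (8.85×10^-12)(8.16×10^-3 m²)(1.57×10^9) = 1.13×10^-4 A.

1.13×10^-4 A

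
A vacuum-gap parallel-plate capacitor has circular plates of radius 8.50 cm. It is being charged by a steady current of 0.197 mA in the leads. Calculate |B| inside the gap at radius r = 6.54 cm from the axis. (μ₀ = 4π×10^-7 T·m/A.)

No conduction current crosses the gap, so I_d there equals the 1.97×10^-4 A in the leads.
∮B·dl = μ₀ I_d,enc with I_d,enc = I_d r²/R² = 1.166×10^-4 A; so B = μ₀ I_d,enc/(2πr) = 3.57×10^-10 T.

3.57×10^-10 T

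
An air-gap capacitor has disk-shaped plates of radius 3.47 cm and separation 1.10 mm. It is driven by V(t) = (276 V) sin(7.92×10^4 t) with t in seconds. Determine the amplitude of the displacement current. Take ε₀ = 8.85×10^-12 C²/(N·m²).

The displacement current equals the conduction current C dV/dt, which peaks at C V₀ ω.
With C = ε₀A/d = (8.85×10^-12)(3.783×10^-3)/(1.10×10^-3) = 3.044×10^-11 F and ω = 7.92×10^4 rad/s, I_d,max = (3.044×10^-11)(276)(7.92×10^4) = 6.65×10^-4 A.

6.65×10^-4 A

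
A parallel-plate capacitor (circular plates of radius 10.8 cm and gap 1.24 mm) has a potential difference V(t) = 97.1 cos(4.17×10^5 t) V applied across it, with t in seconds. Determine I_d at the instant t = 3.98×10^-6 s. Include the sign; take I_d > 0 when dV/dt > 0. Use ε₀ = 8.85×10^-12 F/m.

dE/dt = (V₀ω/d)·−sin(ωt) with ωt = 1.65966 rad: (97.1)(4.17×10^5)(-0.9961)/(1.24×10^-3) = -3.253×10^10 V/(m·s).
I_d = ε₀ A dE/dt = (8.85×10^-12)(0.03664)(-3.253×10^10) = -0.0105 A.

-0.0105 A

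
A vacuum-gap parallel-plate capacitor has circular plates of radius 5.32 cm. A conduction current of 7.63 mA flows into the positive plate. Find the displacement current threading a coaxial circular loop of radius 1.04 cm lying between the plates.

2.92×10^-4 A

Between the plates the displacement current equals the wire current: I_d = 7.63 mA = 7.63×10^-3 A.
Since J_d is uniform, the enclosed fraction is (r/R)² = 0.03822, giving I_d,enc = 2.92×10^-4 A.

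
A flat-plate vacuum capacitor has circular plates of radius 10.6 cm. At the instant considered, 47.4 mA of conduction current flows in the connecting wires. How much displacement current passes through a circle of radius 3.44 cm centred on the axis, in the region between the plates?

4.99×10^-3 A

Between the plates the displacement current equals the wire current: I_d = 47.4 mA = 0.0474 A.
Since J_d is uniform, the enclosed fraction is (r/R)² = 0.1053, giving I_d,enc = 4.99×10^-3 A.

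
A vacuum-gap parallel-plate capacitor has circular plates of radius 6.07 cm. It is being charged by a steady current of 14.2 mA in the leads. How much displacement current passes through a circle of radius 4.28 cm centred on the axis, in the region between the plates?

Between the plates the displacement current equals the wire current: I_d = 14.2 mA = 0.0142 A.
Through an area πr² the displacement current is I_d·(πr²/πR²) = I_d (r/R)² = 7.06×10^-3 A.

7.06×10^-3 A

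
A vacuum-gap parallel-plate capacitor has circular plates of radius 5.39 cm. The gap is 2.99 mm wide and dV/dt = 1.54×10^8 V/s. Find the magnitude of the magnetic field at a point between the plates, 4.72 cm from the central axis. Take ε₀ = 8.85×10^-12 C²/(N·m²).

With E = V/d, dE/dt = 5.151×10^10 V/(m·s) and πR² = 9.127×10^-3 m², giving I_d = ε₀ πR² dE/dt = 4.161×10^-3 A.
An Ampèrian loop of radius r encloses a fraction (r/R)² of I_d. Then B·2πr = μ₀ I_d (r/R)², giving B = μ₀ I_d r/(2πR²) = 1.35×10^-8 T.

1.35×10^-8 T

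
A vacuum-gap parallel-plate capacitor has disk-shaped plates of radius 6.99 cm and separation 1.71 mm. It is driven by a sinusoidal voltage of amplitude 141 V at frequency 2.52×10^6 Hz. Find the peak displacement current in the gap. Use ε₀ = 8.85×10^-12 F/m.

C = ε₀A/d = (8.85×10^-12)(0.01535)/(1.71×10^-3) = 7.944×10^-11 F; ω = 2πf = 1.583×10^7 rad/s.
I_d = C dV/dt, so |I_d|_max = C V₀ ω = (7.944×10^-11)(141)(1.583×10^7) = 0.177 A.

0.177 A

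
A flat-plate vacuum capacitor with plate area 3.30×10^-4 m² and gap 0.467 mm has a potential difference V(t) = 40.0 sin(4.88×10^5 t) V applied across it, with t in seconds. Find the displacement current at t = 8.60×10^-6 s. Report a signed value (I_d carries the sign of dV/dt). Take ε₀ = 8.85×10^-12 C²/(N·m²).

-6.02×10^-5 A

dV/dt = (40.0)(4.88×10^5)·cos(4.1968) = -9.624×10^6 V/s.
I_d = C dV/dt with C = ε₀A/d = (8.85×10^-12)(3.30×10^-4)/(4.67×10^-4) = 6.254×10^-12 F, so I_d = (6.254×10^-12)(-9.624×10^6) = -6.02×10^-5 A.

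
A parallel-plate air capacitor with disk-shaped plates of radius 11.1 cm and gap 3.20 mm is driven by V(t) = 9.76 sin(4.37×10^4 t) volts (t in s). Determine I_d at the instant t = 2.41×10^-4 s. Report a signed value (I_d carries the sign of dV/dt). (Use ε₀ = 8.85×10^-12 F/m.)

-2.04×10^-5 A

dV/dt = (9.76)(4.37×10^4)·cos(10.5317) = -1.908×10^5 V/s.
I_d = C dV/dt with C = ε₀A/d = (8.85×10^-12)(0.03871)/(3.20×10^-3) = 1.071×10^-10 F, so I_d = (1.071×10^-10)(-1.908×10^5) = -2.04×10^-5 A.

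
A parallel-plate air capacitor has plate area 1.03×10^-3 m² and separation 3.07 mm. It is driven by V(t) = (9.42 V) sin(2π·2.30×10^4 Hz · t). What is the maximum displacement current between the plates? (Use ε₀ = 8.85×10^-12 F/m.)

4.04×10^-6 A

C = ε₀A/d = (8.85×10^-12)(1.03×10^-3)/(3.07×10^-3) = 2.969×10^-12 F; ω = 2πf = 1.445×10^5 rad/s.
I_d = C dV/dt, so |I_d|_max = C V₀ ω = (2.969×10^-12)(9.42)(1.445×10^5) = 4.04×10^-6 A.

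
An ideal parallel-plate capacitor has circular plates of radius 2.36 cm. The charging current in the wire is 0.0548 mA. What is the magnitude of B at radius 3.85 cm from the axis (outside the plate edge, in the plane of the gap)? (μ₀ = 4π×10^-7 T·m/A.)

2.85×10^-10 T

No conduction current crosses the gap, so I_d there equals the 5.48×10^-5 A in the leads.
For r ≥ R the full I_d is enclosed: B = μ₀ I_d/(2πr) = (4π×10^-7)(5.48×10^-5)/(2π·0.0385) = 2.85×10^-10 T.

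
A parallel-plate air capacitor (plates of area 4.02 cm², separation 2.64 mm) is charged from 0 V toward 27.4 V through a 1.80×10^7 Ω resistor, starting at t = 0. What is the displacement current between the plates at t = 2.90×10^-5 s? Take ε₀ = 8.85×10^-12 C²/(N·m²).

C = ε₀A/d = (8.85×10^-12)(4.02×10^-4)/(2.64×10^-3) = 1.348×10^-12 F, so τ = RC = 2.426×10^-5 s.
The conduction current is I(t) = (V₀/R) e^(−t/τ), and the displacement current between the plates equals it.
t/τ = 1.195; I_d = (27.4/1.80×10^7) · e^(−1.195) = (1.522×10^-6)(0.3027) = 4.61×10^-7 A.

4.61×10^-7 A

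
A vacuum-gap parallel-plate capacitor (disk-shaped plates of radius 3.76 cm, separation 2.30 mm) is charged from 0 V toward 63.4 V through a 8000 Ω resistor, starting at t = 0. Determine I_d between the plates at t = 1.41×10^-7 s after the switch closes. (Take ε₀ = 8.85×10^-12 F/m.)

2.83×10^-3 A

C = ε₀A/d = (8.85×10^-12)(4.441×10^-3)/(2.30×10^-3) = 1.709×10^-11 F, so τ = RC = 1.367×10^-7 s.
The conduction current is I(t) = (V₀/R) e^(−t/τ), and the displacement current between the plates equals it.
t/τ = 1.031; I_d = (63.4/8000) · e^(−1.031) = (7.925×10^-3)(0.3567) = 2.83×10^-3 A.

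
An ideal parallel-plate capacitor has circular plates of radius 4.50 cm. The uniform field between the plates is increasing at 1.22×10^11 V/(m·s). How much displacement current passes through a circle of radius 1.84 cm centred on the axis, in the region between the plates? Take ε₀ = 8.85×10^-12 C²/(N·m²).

1.15×10^-3 A

Through the whole plate area (πR² = 6.362×10^-3 m²), I_d = ε₀ πR² dE/dt = 6.869×10^-3 A.
The field is uniform, so I_d,enc = I_d (r/R)² = (6.869×10^-3)(1.84/4.50)² = 1.15×10^-3 A.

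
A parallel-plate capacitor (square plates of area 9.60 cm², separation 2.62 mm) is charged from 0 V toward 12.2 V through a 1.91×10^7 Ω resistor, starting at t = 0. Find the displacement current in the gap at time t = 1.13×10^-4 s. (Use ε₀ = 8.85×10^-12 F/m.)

1.03×10^-7 A

C = ε₀A/d = (8.85×10^-12)(9.60×10^-4)/(2.62×10^-3) = 3.243×10^-12 F, so τ = RC = 6.194×10^-5 s.
The conduction current is I(t) = (V₀/R) e^(−t/τ), and the displacement current between the plates equals it.
t/τ = 1.824; I_d = (12.2/1.91×10^7) · e^(−1.824) = (6.387×10^-7)(0.1614) = 1.03×10^-7 A.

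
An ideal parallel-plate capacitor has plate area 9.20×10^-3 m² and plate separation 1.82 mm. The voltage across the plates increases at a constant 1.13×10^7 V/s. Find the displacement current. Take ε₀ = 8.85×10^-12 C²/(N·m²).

The field between the plates is E = V/d, so dE/dt = (1.13×10^7)/(1.82×10^-3 m) = 6.209×10^9 V/(m·s).
I_d = ε₀ A (dE/dt) = (8.85×10^-12)(9.20×10^-3)(6.209×10^9) = 5.06×10^-4 A.

5.06×10^-4 A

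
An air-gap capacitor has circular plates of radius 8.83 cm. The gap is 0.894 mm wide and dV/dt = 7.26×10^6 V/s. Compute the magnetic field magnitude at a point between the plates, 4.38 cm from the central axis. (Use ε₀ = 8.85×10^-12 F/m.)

I_d = C dV/dt with C = ε₀πR²/d = 2.424×10^-10 F, so I_d = (2.424×10^-10)(7.26×10^6) = 1.760×10^-3 A.
∮B·dl = μ₀ I_d,enc with I_d,enc = I_d r²/R² = 4.331×10^-4 A; so B = μ₀ I_d,enc/(2πr) = 1.98×10^-9 T.

1.98×10^-9 T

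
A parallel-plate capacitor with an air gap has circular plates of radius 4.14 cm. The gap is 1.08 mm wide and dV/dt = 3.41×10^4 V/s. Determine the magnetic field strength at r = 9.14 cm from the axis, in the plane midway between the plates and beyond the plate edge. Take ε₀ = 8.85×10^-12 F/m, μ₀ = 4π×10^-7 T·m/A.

With E = V/d, dE/dt = 3.157×10^7 V/(m·s) and πR² = 5.385×10^-3 m², giving I_d = ε₀ πR² dE/dt = 1.505×10^-6 A.
Outside the plates the loop encloses all of I_d, so B·2πr = μ₀ I_d and B = 3.29×10^-12 T.

3.29×10^-12 T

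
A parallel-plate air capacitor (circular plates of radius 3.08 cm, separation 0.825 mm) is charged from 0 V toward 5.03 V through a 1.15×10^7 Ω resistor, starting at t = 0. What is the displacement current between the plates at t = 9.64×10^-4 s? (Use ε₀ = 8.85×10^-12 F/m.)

With C = ε₀A/d = (8.85×10^-12)(2.980×10^-3)/(8.25×10^-4) = 3.197×10^-11 F, the time constant is τ = RC = 3.677×10^-4 s, so t/τ = 2.622 and e^(−t/τ) = 0.07266.
I_d = I_cond = (V₀/R) e^(−t/τ) = (4.374×10^-7)(0.07266) = 3.18×10^-8 A.

3.18×10^-8 A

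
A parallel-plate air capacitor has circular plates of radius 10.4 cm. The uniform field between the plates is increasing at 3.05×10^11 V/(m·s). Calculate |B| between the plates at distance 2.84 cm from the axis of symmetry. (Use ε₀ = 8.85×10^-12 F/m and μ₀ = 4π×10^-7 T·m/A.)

4.82×10^-8 T

Total displacement current: I_d = ε₀(πR²)(dE/dt) = (8.85×10^-12)(0.03398)(3.05×10^11) = 0.09172 A.
An Ampèrian loop of radius r encloses a fraction (r/R)² of I_d. Then B·2πr = μ₀ I_d (r/R)², giving B = μ₀ I_d r/(2πR²) = 4.82×10^-8 T.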